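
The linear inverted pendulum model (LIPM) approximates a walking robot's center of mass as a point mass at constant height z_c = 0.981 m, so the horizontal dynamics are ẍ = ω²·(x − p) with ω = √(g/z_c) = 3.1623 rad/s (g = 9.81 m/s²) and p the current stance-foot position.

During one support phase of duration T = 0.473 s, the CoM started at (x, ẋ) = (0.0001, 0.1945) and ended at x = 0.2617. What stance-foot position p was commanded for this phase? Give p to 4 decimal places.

ωT = 3.1623·0.473 = 1.495768; cosh(ωT) = 2.343419, sinh(ωT) = 2.119343
x(T) = p + (x₀−p)·cosh(ωT) + (ẋ₀/ω)·sinh(ωT) ⇒ p·(1 − cosh) = x(T) − x₀·cosh − (ẋ₀/ω)·sinh
numerator   = 0.2617 − (0.0001)·2.343419 − (0.1945/3.1623)·2.119343 = 0.131114
denominator = 1 − 2.343419 = -1.343419
p = 0.131114 / -1.343419 = -0.0976

p = -0.0976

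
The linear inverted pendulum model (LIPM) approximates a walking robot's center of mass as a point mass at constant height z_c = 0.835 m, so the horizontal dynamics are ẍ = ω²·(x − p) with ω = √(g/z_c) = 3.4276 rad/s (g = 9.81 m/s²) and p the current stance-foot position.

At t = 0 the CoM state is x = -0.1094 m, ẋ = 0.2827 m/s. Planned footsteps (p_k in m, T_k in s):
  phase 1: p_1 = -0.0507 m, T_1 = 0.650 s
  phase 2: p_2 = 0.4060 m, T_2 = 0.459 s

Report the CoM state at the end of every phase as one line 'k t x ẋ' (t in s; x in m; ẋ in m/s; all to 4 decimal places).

1 0.6500 0.0520 0.4043
2 1.1090 -0.2120 -1.7830

phase 1: p=-0.0507, T=0.650, ωT=2.227940, cosh=4.694239, sinh=4.586489; start (x,ẋ)=(-0.109400, 0.282700) → end (x,ẋ)=(0.052030, 0.404259)
phase 2: p=0.4060, T=0.459, ωT=1.573268, cosh=2.514875, sinh=2.307509; start (x,ẋ)=(0.052030, 0.404259) → end (x,ẋ)=(-0.212036, -1.782960)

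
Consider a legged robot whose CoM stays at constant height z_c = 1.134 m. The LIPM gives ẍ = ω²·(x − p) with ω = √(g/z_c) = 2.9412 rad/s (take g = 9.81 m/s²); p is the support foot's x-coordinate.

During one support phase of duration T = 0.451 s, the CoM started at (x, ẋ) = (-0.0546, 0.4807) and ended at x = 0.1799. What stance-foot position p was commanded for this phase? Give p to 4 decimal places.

p = -0.0037

ωT = 2.9412·0.451 = 1.326481; cosh(ωT) = 2.016586, sinh(ωT) = 1.751176
x(T) = p + (x₀−p)·cosh(ωT) + (ẋ₀/ω)·sinh(ωT) ⇒ p·(1 − cosh) = x(T) − x₀·cosh − (ẋ₀/ω)·sinh
numerator   = 0.1799 − (-0.0546)·2.016586 − (0.4807/2.9412)·1.751176 = 0.003799
denominator = 1 − 2.016586 = -1.016586
p = 0.003799 / -1.016586 = -0.0037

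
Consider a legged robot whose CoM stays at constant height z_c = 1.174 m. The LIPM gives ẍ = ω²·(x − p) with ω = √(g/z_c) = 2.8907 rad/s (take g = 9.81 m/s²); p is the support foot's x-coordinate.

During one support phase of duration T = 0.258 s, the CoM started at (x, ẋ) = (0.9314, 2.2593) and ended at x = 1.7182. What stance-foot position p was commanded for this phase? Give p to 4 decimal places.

ωT = 2.8907·0.258 = 0.745801; cosh(ωT) = 1.291241, sinh(ωT) = 0.816887
x(T) = p + (x₀−p)·cosh(ωT) + (ẋ₀/ω)·sinh(ωT) ⇒ p·(1 − cosh) = x(T) − x₀·cosh − (ẋ₀/ω)·sinh
numerator   = 1.7182 − (0.9314)·1.291241 − (2.2593/2.8907)·0.816887 = -0.122921
denominator = 1 − 1.291241 = -0.291241
p = -0.122921 / -0.291241 = 0.4221

p = 0.4221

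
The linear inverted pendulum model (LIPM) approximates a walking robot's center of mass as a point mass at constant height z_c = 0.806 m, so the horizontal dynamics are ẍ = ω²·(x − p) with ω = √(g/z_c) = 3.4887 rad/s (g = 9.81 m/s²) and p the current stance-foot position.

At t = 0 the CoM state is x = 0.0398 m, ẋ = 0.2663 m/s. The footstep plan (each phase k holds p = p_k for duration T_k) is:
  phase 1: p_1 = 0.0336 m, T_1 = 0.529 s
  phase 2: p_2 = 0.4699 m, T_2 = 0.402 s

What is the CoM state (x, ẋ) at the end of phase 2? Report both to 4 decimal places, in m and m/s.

phase 1: p=0.0336, T=0.529, ωT=1.845522, cosh=3.244674, sinh=3.086732; start (x,ẋ)=(0.039800, 0.266300) → end (x,ẋ)=(0.289334, 0.930823)
phase 2: p=0.4699, T=0.402, ωT=1.402457, cosh=2.155585, sinh=1.909593; start (x,ẋ)=(0.289334, 0.930823) → end (x,ẋ)=(0.590174, 0.803536)

x = 0.5902, ẋ = 0.8035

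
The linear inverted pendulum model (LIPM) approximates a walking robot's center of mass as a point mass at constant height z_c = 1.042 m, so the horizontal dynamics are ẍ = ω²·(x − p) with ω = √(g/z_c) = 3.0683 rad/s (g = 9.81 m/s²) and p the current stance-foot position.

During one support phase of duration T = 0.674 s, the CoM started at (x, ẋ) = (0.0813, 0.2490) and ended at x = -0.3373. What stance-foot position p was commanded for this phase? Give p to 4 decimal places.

p = 0.3247

ωT = 3.0683·0.674 = 2.068034; cosh(ωT) = 4.017847, sinh(ωT) = 3.891413
x(T) = p + (x₀−p)·cosh(ωT) + (ẋ₀/ω)·sinh(ωT) ⇒ p·(1 − cosh) = x(T) − x₀·cosh − (ẋ₀/ω)·sinh
numerator   = -0.3373 − (0.0813)·4.017847 − (0.2490/3.0683)·3.891413 = -0.979749
denominator = 1 − 4.017847 = -3.017847
p = -0.979749 / -3.017847 = 0.3247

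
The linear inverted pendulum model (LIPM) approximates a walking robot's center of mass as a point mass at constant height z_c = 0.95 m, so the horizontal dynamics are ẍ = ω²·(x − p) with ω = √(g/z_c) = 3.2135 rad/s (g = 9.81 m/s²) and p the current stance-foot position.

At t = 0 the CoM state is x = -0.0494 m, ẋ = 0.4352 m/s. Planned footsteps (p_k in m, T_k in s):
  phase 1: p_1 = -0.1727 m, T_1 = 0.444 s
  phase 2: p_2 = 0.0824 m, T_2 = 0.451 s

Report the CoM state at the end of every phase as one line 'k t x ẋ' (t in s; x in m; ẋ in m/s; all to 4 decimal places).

1 0.4440 0.3647 1.7363
2 0.8950 1.8043 5.7278

phase 1: p=-0.1727, T=0.444, ωT=1.426794, cosh=2.202701, sinh=1.962623; start (x,ẋ)=(-0.049400, 0.435200) → end (x,ẋ)=(0.364688, 1.736255)
phase 2: p=0.0824, T=0.451, ωT=1.449288, cosh=2.247410, sinh=2.012673; start (x,ẋ)=(0.364688, 1.736255) → end (x,ẋ)=(1.804265, 5.727839)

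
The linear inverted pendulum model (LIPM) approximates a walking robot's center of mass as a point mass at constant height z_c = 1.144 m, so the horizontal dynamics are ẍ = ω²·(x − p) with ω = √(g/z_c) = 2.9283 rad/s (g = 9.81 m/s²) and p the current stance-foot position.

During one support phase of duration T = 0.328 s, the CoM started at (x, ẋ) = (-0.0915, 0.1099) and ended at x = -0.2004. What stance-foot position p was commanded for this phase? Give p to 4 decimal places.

p = 0.2113

ωT = 2.9283·0.328 = 0.960482; cosh(ωT) = 1.497832, sinh(ωT) = 1.115124
x(T) = p + (x₀−p)·cosh(ωT) + (ẋ₀/ω)·sinh(ωT) ⇒ p·(1 − cosh) = x(T) − x₀·cosh − (ẋ₀/ω)·sinh
numerator   = -0.2004 − (-0.0915)·1.497832 − (0.1099/2.9283)·1.115124 = -0.105199
denominator = 1 − 1.497832 = -0.497832
p = -0.105199 / -0.497832 = 0.2113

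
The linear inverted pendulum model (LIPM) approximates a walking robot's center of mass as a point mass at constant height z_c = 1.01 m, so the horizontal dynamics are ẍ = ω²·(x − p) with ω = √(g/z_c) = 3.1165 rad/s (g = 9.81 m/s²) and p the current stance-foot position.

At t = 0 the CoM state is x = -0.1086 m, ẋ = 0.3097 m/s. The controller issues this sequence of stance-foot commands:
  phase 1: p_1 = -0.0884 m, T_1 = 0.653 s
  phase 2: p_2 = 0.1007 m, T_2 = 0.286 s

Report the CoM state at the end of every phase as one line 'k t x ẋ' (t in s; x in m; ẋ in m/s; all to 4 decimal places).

phase 1: p=-0.0884, T=0.653, ωT=2.035074, cosh=3.891746, sinh=3.761076; start (x,ẋ)=(-0.108600, 0.309700) → end (x,ẋ)=(0.206741, 0.968502)
phase 2: p=0.1007, T=0.286, ωT=0.891319, cosh=1.424229, sinh=1.014115; start (x,ẋ)=(0.206741, 0.968502) → end (x,ẋ)=(0.566879, 1.714510)

1 0.6530 0.2067 0.9685
2 0.9390 0.5669 1.7145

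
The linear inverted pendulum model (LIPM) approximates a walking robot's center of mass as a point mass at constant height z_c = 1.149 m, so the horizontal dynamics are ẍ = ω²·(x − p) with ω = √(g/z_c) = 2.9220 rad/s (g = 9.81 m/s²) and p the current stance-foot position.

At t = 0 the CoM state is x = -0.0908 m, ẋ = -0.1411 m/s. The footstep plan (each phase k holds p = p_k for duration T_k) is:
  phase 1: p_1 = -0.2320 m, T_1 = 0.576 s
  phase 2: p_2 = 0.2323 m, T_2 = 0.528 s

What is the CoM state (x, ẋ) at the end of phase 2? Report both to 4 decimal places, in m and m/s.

phase 1: p=-0.2320, T=0.576, ωT=1.683072, cosh=2.783933, sinh=2.598131; start (x,ẋ)=(-0.090800, -0.141100) → end (x,ẋ)=(0.035631, 0.679141)
phase 2: p=0.2323, T=0.528, ωT=1.542816, cosh=2.445761, sinh=2.231983; start (x,ẋ)=(0.035631, 0.679141) → end (x,ẋ)=(0.270058, 0.378367)

x = 0.2701, ẋ = 0.3784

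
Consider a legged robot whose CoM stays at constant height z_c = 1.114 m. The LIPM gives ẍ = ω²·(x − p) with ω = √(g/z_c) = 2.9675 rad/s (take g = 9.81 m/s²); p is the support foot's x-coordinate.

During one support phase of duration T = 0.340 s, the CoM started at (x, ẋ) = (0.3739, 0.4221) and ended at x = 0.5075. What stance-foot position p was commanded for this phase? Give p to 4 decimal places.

p = 0.4381

ωT = 2.9675·0.340 = 1.008950; cosh(ωT) = 1.553661, sinh(ωT) = 1.189059
x(T) = p + (x₀−p)·cosh(ωT) + (ẋ₀/ω)·sinh(ωT) ⇒ p·(1 − cosh) = x(T) − x₀·cosh − (ẋ₀/ω)·sinh
numerator   = 0.5075 − (0.3739)·1.553661 − (0.4221/2.9675)·1.189059 = -0.242547
denominator = 1 − 1.553661 = -0.553661
p = -0.242547 / -0.553661 = 0.4381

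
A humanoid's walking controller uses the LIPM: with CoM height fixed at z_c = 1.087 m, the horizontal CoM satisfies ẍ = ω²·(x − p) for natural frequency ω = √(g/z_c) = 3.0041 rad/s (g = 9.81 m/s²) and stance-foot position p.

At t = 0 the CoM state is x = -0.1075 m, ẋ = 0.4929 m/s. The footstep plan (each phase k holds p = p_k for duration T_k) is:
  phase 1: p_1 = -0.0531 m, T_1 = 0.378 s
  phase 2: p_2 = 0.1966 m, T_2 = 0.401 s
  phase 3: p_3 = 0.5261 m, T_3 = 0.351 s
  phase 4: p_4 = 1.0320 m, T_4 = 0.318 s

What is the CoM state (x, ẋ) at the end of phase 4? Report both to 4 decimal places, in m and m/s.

x = 0.1606, ẋ = -1.8618

phase 1: p=-0.0531, T=0.378, ωT=1.135550, cosh=1.717065, sinh=1.395820; start (x,ẋ)=(-0.107500, 0.492900) → end (x,ẋ)=(0.082512, 0.618232)
phase 2: p=0.1966, T=0.401, ωT=1.204644, cosh=1.817685, sinh=1.517887; start (x,ẋ)=(0.082512, 0.618232) → end (x,ẋ)=(0.301599, 0.603523)
phase 3: p=0.5261, T=0.351, ωT=1.054439, cosh=1.609376, sinh=1.260988; start (x,ẋ)=(0.301599, 0.603523) → end (x,ẋ)=(0.418125, 0.120855)
phase 4: p=1.0320, T=0.318, ωT=0.955304, cosh=1.492078, sinh=1.107382; start (x,ẋ)=(0.418125, 0.120855) → end (x,ẋ)=(0.160601, -1.861845)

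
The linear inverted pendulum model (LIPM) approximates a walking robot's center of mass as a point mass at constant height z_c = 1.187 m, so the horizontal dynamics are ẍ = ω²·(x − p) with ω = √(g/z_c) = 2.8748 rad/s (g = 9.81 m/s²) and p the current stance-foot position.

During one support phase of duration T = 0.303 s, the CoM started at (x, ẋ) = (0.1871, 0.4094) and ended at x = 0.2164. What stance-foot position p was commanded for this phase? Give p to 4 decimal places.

ωT = 2.8748·0.303 = 0.871064; cosh(ωT) = 1.403979, sinh(ωT) = 0.985473
x(T) = p + (x₀−p)·cosh(ωT) + (ẋ₀/ω)·sinh(ωT) ⇒ p·(1 − cosh) = x(T) − x₀·cosh − (ẋ₀/ω)·sinh
numerator   = 0.2164 − (0.1871)·1.403979 − (0.4094/2.8748)·0.985473 = -0.186626
denominator = 1 − 1.403979 = -0.403979
p = -0.186626 / -0.403979 = 0.4620

p = 0.4620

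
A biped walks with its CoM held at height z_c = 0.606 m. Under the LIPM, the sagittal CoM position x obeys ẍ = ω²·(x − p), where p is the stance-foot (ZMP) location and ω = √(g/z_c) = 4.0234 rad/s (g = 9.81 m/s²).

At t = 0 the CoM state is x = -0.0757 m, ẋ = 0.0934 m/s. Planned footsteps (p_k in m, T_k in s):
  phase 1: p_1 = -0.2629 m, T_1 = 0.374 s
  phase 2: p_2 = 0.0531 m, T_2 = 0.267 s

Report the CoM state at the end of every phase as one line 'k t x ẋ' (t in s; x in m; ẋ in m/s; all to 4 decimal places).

1 0.3740 0.2291 1.8328
2 0.6410 0.9298 3.9115

phase 1: p=-0.2629, T=0.374, ωT=1.504752, cosh=2.362554, sinh=2.140481; start (x,ẋ)=(-0.075700, 0.093400) → end (x,ẋ)=(0.229060, 1.832831)
phase 2: p=0.0531, T=0.267, ωT=1.074248, cosh=1.634672, sinh=1.293118; start (x,ẋ)=(0.229060, 1.832831) → end (x,ẋ)=(0.929807, 3.911548)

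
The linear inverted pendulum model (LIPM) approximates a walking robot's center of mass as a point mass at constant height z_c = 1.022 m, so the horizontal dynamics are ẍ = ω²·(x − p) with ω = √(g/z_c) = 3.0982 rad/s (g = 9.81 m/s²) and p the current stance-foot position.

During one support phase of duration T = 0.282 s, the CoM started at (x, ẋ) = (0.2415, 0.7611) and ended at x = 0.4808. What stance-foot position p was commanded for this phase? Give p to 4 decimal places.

p = 0.2506

ωT = 3.0982·0.282 = 0.873692; cosh(ωT) = 1.406574, sinh(ωT) = 0.989167
x(T) = p + (x₀−p)·cosh(ωT) + (ẋ₀/ω)·sinh(ωT) ⇒ p·(1 − cosh) = x(T) − x₀·cosh − (ẋ₀/ω)·sinh
numerator   = 0.4808 − (0.2415)·1.406574 − (0.7611/3.0982)·0.989167 = -0.101885
denominator = 1 − 1.406574 = -0.406574
p = -0.101885 / -0.406574 = 0.2506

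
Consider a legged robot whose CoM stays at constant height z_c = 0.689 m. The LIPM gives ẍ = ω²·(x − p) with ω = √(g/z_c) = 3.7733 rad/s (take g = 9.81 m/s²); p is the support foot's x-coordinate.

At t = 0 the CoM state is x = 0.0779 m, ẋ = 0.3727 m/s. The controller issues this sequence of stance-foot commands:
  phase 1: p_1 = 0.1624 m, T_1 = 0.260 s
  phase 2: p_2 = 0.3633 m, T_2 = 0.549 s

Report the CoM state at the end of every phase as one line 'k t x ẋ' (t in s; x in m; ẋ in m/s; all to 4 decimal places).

1 0.2600 0.1471 0.2015
2 0.8090 -0.2999 -2.3742

phase 1: p=0.1624, T=0.260, ωT=0.981058, cosh=1.521095, sinh=1.146181; start (x,ẋ)=(0.077900, 0.372700) → end (x,ẋ)=(0.147079, 0.201459)
phase 2: p=0.3633, T=0.549, ωT=2.071542, cosh=4.031521, sinh=3.905529; start (x,ẋ)=(0.147079, 0.201459) → end (x,ẋ)=(-0.299880, -2.374201)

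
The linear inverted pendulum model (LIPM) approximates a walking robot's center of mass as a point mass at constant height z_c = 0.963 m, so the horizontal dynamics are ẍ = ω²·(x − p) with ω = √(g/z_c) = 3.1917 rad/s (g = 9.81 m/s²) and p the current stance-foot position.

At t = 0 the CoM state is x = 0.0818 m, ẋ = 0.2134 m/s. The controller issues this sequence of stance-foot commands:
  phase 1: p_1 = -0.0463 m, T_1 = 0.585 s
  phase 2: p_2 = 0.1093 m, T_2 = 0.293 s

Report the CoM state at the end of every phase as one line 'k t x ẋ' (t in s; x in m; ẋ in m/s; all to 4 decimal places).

phase 1: p=-0.0463, T=0.585, ωT=1.867144, cosh=3.312180, sinh=3.157616; start (x,ẋ)=(0.081800, 0.213400) → end (x,ẋ)=(0.589111, 1.997832)
phase 2: p=0.1093, T=0.293, ωT=0.935168, cosh=1.470081, sinh=1.077561; start (x,ẋ)=(0.589111, 1.997832) → end (x,ẋ)=(1.489156, 4.587166)

1 0.5850 0.5891 1.9978
2 0.8780 1.4892 4.5872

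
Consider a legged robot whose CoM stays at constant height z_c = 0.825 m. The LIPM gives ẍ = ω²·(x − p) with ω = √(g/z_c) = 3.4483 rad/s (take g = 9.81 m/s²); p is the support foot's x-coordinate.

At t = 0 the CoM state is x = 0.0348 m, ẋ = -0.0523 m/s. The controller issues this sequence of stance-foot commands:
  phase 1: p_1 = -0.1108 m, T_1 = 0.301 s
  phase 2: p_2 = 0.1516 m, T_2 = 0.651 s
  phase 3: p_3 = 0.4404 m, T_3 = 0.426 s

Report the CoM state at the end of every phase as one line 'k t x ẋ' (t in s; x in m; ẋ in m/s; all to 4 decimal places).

phase 1: p=-0.1108, T=0.301, ωT=1.037938, cosh=1.588787, sinh=1.234603; start (x,ẋ)=(0.034800, -0.052300) → end (x,ẋ)=(0.101802, 0.536767)
phase 2: p=0.1516, T=0.651, ωT=2.244843, cosh=4.772440, sinh=4.666496; start (x,ẋ)=(0.101802, 0.536767) → end (x,ẋ)=(0.640336, 1.760368)
phase 3: p=0.4404, T=0.426, ωT=1.468976, cosh=2.287472, sinh=2.057311; start (x,ẋ)=(0.640336, 1.760368) → end (x,ẋ)=(1.948012, 5.445183)

1 0.3010 0.1018 0.5368
2 0.9520 0.6403 1.7604
3 1.3780 1.9480 5.4452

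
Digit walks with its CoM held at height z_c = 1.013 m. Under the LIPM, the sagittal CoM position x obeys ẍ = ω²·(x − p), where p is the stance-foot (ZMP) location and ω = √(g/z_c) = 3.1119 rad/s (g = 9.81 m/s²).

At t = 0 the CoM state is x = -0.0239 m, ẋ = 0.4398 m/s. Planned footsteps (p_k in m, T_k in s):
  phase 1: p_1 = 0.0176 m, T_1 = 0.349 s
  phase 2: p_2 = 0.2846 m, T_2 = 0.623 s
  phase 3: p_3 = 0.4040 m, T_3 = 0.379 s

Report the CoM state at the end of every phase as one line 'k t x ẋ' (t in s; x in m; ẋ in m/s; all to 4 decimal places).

phase 1: p=0.0176, T=0.349, ωT=1.086053, cosh=1.650052, sinh=1.312506; start (x,ẋ)=(-0.023900, 0.439800) → end (x,ẋ)=(0.134617, 0.556191)
phase 2: p=0.2846, T=0.623, ωT=1.938714, cosh=3.546847, sinh=3.402958; start (x,ẋ)=(0.134617, 0.556191) → end (x,ẋ)=(0.360846, 0.384457)
phase 3: p=0.4040, T=0.379, ωT=1.179410, cosh=1.779958, sinh=1.472497; start (x,ẋ)=(0.360846, 0.384457) → end (x,ẋ)=(0.509106, 0.486574)

1 0.3490 0.1346 0.5562
2 0.9720 0.3608 0.3845
3 1.3510 0.5091 0.4866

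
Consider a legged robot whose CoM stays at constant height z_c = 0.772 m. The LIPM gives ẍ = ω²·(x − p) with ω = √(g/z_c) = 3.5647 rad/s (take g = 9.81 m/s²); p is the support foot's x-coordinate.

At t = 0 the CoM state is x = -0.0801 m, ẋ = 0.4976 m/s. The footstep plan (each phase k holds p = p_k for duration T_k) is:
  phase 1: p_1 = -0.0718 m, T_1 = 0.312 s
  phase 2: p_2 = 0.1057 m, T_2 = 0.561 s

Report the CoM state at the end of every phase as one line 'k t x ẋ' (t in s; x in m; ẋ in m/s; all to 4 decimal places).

1 0.3120 0.1035 0.7983
2 0.8730 0.9095 2.9745

phase 1: p=-0.0718, T=0.312, ωT=1.112186, cosh=1.684920, sinh=1.356080; start (x,ẋ)=(-0.080100, 0.497600) → end (x,ẋ)=(0.103512, 0.798294)
phase 2: p=0.1057, T=0.561, ωT=1.999797, cosh=3.761458, sinh=3.626096; start (x,ẋ)=(0.103512, 0.798294) → end (x,ẋ)=(0.909512, 2.974463)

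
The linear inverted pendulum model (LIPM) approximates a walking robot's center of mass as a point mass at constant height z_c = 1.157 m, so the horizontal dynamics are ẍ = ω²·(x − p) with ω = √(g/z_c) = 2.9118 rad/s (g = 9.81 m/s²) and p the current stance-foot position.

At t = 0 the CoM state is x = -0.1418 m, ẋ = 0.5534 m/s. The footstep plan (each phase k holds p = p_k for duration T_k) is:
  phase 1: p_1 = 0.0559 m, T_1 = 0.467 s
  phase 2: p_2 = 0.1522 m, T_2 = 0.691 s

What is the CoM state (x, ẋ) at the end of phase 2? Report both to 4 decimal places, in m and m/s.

phase 1: p=0.0559, T=0.467, ωT=1.359811, cosh=2.076082, sinh=1.819373; start (x,ẋ)=(-0.141800, 0.553400) → end (x,ẋ)=(-0.008762, 0.101559)
phase 2: p=0.1522, T=0.691, ωT=2.012054, cosh=3.806188, sinh=3.672474; start (x,ẋ)=(-0.008762, 0.101559) → end (x,ẋ)=(-0.332362, -1.334697)

x = -0.3324, ẋ = -1.3347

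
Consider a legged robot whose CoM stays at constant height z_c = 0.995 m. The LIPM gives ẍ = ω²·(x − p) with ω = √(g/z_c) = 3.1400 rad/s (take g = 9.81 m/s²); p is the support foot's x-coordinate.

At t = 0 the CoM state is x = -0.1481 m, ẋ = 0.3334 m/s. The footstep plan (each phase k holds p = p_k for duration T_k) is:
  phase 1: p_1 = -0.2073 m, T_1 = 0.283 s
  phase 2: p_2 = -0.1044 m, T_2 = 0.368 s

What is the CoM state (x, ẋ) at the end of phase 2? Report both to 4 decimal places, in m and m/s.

x = 0.3515, ẋ = 1.5525

phase 1: p=-0.2073, T=0.283, ωT=0.888620, cosh=1.421497, sinh=1.010274; start (x,ẋ)=(-0.148100, 0.333400) → end (x,ẋ)=(-0.015878, 0.661725)
phase 2: p=-0.1044, T=0.368, ωT=1.155520, cosh=1.745284, sinh=1.430390; start (x,ẋ)=(-0.015878, 0.661725) → end (x,ẋ)=(0.351537, 1.552488)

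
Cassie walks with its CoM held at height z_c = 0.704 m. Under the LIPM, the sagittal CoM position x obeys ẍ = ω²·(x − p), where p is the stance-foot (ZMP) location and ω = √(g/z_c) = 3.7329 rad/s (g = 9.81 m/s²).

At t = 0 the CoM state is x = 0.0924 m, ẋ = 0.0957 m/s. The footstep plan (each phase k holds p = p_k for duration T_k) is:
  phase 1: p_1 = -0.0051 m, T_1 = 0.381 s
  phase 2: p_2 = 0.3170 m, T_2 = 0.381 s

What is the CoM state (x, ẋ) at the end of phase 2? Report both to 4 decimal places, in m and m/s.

x = 0.6710, ẋ = 1.5958

phase 1: p=-0.0051, T=0.381, ωT=1.422235, cosh=2.193776, sinh=1.952601; start (x,ẋ)=(0.092400, 0.095700) → end (x,ẋ)=(0.258852, 0.920609)
phase 2: p=0.3170, T=0.381, ωT=1.422235, cosh=2.193776, sinh=1.952601; start (x,ẋ)=(0.258852, 0.920609) → end (x,ẋ)=(0.670987, 1.595774)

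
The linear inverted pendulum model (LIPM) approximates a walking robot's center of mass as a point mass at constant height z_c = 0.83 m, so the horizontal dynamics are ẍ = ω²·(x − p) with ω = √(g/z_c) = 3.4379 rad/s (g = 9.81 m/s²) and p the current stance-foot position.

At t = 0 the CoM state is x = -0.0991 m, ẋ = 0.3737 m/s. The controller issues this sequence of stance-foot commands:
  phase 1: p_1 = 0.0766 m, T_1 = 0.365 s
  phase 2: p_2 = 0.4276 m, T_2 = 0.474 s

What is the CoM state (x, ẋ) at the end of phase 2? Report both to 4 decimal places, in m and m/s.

x = -1.1095, ẋ = -4.9932

phase 1: p=0.0766, T=0.365, ωT=1.254833, cosh=1.896189, sinh=1.611066; start (x,ẋ)=(-0.099100, 0.373700) → end (x,ẋ)=(-0.081437, -0.264541)
phase 2: p=0.4276, T=0.474, ωT=1.629565, cosh=2.648834, sinh=2.452819; start (x,ẋ)=(-0.081437, -0.264541) → end (x,ẋ)=(-1.109496, -4.993206)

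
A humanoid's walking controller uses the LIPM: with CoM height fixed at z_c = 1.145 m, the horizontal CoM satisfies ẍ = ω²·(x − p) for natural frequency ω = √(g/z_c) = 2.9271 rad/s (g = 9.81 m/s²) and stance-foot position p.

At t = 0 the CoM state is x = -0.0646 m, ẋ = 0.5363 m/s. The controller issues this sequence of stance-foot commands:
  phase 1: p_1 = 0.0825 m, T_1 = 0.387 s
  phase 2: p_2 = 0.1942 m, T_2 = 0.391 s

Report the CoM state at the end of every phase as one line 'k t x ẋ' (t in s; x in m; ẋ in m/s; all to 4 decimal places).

phase 1: p=0.0825, T=0.387, ωT=1.132788, cosh=1.713216, sinh=1.391082; start (x,ẋ)=(-0.064600, 0.536300) → end (x,ẋ)=(0.085358, 0.319831)
phase 2: p=0.1942, T=0.391, ωT=1.144496, cosh=1.729621, sinh=1.411237; start (x,ẋ)=(0.085358, 0.319831) → end (x,ẋ)=(0.160145, 0.103580)

1 0.3870 0.0854 0.3198
2 0.7780 0.1601 0.1036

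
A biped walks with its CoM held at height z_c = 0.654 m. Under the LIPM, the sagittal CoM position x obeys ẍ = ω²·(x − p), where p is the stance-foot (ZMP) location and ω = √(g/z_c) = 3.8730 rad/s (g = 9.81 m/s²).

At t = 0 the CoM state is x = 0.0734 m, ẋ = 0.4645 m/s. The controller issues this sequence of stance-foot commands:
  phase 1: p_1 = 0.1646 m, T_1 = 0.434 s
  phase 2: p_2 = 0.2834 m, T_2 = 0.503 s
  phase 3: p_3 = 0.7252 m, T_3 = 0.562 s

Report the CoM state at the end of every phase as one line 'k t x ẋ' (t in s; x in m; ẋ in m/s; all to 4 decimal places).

phase 1: p=0.1646, T=0.434, ωT=1.680882, cosh=2.778250, sinh=2.592040; start (x,ẋ)=(0.073400, 0.464500) → end (x,ẋ)=(0.222094, 0.374943)
phase 2: p=0.2834, T=0.503, ωT=1.948119, cosh=3.579010, sinh=3.436469; start (x,ẋ)=(0.222094, 0.374943) → end (x,ẋ)=(0.396669, 0.525982)
phase 3: p=0.7252, T=0.562, ωT=2.176626, cosh=4.464966, sinh=4.351543; start (x,ẋ)=(0.396669, 0.525982) → end (x,ẋ)=(-0.150708, -3.188411)

1 0.4340 0.2221 0.3749
2 0.9370 0.3967 0.5260
3 1.4990 -0.1507 -3.1884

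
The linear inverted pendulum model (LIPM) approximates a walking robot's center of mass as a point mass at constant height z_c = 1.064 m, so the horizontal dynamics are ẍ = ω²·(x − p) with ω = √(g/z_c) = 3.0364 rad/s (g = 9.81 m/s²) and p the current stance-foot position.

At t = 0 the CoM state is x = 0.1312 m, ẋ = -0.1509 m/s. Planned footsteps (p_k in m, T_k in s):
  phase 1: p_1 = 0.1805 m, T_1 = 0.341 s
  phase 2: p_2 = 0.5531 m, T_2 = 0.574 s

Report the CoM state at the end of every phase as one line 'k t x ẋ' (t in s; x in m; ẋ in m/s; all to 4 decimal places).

phase 1: p=0.1805, T=0.341, ωT=1.035412, cosh=1.585674, sinh=1.230594; start (x,ẋ)=(0.131200, -0.150900) → end (x,ẋ)=(0.041169, -0.423491)
phase 2: p=0.5531, T=0.574, ωT=1.742894, cosh=2.944433, sinh=2.769420; start (x,ẋ)=(0.041169, -0.423491) → end (x,ẋ)=(-1.340500, -5.551800)

1 0.3410 0.0412 -0.4235
2 0.9150 -1.3405 -5.5518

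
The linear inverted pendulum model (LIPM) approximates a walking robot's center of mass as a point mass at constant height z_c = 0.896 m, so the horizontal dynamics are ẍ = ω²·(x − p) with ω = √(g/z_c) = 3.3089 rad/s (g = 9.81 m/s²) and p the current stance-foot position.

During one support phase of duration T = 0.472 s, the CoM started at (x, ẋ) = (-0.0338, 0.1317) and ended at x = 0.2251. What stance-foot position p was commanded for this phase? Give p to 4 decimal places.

p = -0.1468

ωT = 3.3089·0.472 = 1.561801; cosh(ωT) = 2.488578, sinh(ωT) = 2.278820
x(T) = p + (x₀−p)·cosh(ωT) + (ẋ₀/ω)·sinh(ωT) ⇒ p·(1 − cosh) = x(T) − x₀·cosh − (ẋ₀/ω)·sinh
numerator   = 0.2251 − (-0.0338)·2.488578 − (0.1317/3.3089)·2.278820 = 0.218513
denominator = 1 − 2.488578 = -1.488578
p = 0.218513 / -1.488578 = -0.1468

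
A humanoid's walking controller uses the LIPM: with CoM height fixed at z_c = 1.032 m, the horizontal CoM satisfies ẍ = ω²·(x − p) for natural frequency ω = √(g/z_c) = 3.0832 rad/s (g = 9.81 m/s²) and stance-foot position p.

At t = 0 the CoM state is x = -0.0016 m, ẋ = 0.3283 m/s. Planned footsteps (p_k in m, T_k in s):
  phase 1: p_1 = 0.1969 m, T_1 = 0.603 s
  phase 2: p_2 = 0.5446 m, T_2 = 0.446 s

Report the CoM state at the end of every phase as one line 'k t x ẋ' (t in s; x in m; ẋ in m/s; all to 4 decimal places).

1 0.6030 -0.1222 -0.8372
2 1.0490 -1.3611 -5.5677

phase 1: p=0.1969, T=0.603, ωT=1.859170, cosh=3.287103, sinh=3.131301; start (x,ẋ)=(-0.001600, 0.328300) → end (x,ẋ)=(-0.122168, -0.837248)
phase 2: p=0.5446, T=0.446, ωT=1.375107, cosh=2.104157, sinh=1.851344; start (x,ẋ)=(-0.122168, -0.837248) → end (x,ẋ)=(-1.361120, -5.567656)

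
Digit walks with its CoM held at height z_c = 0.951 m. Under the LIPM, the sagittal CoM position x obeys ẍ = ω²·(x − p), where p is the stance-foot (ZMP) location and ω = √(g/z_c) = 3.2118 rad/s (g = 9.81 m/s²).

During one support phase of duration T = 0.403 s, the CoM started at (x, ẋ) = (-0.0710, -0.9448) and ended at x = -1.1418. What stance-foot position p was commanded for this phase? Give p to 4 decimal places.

ωT = 3.2118·0.403 = 1.294355; cosh(ωT) = 1.961359, sinh(ωT) = 1.687284
x(T) = p + (x₀−p)·cosh(ωT) + (ẋ₀/ω)·sinh(ωT) ⇒ p·(1 − cosh) = x(T) − x₀·cosh − (ẋ₀/ω)·sinh
numerator   = -1.1418 − (-0.0710)·1.961359 − (-0.9448/3.2118)·1.687284 = -0.506203
denominator = 1 − 1.961359 = -0.961359
p = -0.506203 / -0.961359 = 0.5265

p = 0.5265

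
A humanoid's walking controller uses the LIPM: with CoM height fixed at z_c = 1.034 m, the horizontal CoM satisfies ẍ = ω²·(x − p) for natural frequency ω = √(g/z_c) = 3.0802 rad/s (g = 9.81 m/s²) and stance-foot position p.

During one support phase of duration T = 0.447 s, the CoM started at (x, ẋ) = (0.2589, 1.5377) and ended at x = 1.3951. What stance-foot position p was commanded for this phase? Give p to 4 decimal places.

p = 0.0691

ωT = 3.0802·0.447 = 1.376849; cosh(ωT) = 2.107385, sinh(ωT) = 1.855013
x(T) = p + (x₀−p)·cosh(ωT) + (ẋ₀/ω)·sinh(ωT) ⇒ p·(1 − cosh) = x(T) − x₀·cosh − (ẋ₀/ω)·sinh
numerator   = 1.3951 − (0.2589)·2.107385 − (1.5377/3.0802)·1.855013 = -0.076563
denominator = 1 − 2.107385 = -1.107385
p = -0.076563 / -1.107385 = 0.0691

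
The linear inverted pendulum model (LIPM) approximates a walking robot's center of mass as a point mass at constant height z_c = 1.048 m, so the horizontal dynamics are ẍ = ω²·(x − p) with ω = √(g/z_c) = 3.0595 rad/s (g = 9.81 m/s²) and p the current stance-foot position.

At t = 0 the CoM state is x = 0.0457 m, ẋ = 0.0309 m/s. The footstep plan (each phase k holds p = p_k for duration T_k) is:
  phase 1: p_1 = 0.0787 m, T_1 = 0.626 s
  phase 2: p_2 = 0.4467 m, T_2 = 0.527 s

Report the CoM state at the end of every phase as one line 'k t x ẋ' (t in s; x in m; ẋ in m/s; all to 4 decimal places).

1 0.6260 -0.0022 -0.2281
2 1.1530 -0.9031 -3.9013

phase 1: p=0.0787, T=0.626, ωT=1.915247, cosh=3.467960, sinh=3.320655; start (x,ẋ)=(0.045700, 0.030900) → end (x,ẋ)=(-0.002205, -0.228105)
phase 2: p=0.4467, T=0.527, ωT=1.612356, cosh=2.607016, sinh=2.407599; start (x,ẋ)=(-0.002205, -0.228105) → end (x,ẋ)=(-0.903104, -3.901330)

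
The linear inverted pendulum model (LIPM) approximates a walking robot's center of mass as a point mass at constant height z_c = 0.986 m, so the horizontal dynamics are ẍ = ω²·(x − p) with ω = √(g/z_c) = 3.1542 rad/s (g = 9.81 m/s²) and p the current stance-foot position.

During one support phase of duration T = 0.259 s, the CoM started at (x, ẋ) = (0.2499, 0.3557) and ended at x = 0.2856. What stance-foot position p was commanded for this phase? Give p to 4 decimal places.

p = 0.4399

ωT = 3.1542·0.259 = 0.816938; cosh(ωT) = 1.352670, sinh(ωT) = 0.910888
x(T) = p + (x₀−p)·cosh(ωT) + (ẋ₀/ω)·sinh(ωT) ⇒ p·(1 − cosh) = x(T) − x₀·cosh − (ẋ₀/ω)·sinh
numerator   = 0.2856 − (0.2499)·1.352670 − (0.3557/3.1542)·0.910888 = -0.155153
denominator = 1 − 1.352670 = -0.352670
p = -0.155153 / -0.352670 = 0.4399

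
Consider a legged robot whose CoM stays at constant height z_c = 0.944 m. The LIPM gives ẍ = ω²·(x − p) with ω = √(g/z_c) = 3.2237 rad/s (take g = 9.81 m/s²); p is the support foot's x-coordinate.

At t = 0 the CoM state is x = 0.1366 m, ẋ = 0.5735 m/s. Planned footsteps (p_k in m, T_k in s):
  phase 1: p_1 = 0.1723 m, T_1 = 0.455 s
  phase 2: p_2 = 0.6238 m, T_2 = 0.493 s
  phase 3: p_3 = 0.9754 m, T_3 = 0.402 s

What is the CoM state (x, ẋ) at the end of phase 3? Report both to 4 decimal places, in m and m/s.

phase 1: p=0.1723, T=0.455, ωT=1.466784, cosh=2.282967, sinh=2.052301; start (x,ẋ)=(0.136600, 0.573500) → end (x,ẋ)=(0.455905, 1.073090)
phase 2: p=0.6238, T=0.493, ωT=1.589284, cosh=2.552156, sinh=2.348084; start (x,ẋ)=(0.455905, 1.073090) → end (x,ẋ)=(0.976925, 1.467808)
phase 3: p=0.9754, T=0.402, ωT=1.295927, cosh=1.964014, sinh=1.690370; start (x,ẋ)=(0.976925, 1.467808) → end (x,ẋ)=(1.748050, 2.891104)

x = 1.7481, ẋ = 2.8911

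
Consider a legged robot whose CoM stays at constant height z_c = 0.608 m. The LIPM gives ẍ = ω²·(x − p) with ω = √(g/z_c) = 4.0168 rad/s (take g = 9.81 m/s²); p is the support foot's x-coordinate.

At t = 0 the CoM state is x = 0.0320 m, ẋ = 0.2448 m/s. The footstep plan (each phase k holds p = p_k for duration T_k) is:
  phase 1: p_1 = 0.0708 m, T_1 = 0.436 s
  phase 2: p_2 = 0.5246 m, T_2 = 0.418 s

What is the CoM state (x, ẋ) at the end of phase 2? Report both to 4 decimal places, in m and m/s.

phase 1: p=0.0708, T=0.436, ωT=1.751325, cosh=2.967888, sinh=2.794344; start (x,ẋ)=(0.032000, 0.244800) → end (x,ẋ)=(0.125945, 0.291035)
phase 2: p=0.5246, T=0.418, ωT=1.679022, cosh=2.773435, sinh=2.586878; start (x,ẋ)=(0.125945, 0.291035) → end (x,ẋ)=(-0.393614, -3.335251)

x = -0.3936, ẋ = -3.3353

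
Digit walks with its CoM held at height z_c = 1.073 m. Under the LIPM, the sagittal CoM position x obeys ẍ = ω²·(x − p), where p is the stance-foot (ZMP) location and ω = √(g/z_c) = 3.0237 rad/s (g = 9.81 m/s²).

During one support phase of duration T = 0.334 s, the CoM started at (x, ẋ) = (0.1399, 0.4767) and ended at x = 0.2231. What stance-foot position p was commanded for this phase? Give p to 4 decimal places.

ωT = 3.0237·0.334 = 1.009916; cosh(ωT) = 1.554810, sinh(ωT) = 1.190560
x(T) = p + (x₀−p)·cosh(ωT) + (ẋ₀/ω)·sinh(ωT) ⇒ p·(1 − cosh) = x(T) − x₀·cosh − (ẋ₀/ω)·sinh
numerator   = 0.2231 − (0.1399)·1.554810 − (0.4767/3.0237)·1.190560 = -0.182115
denominator = 1 − 1.554810 = -0.554810
p = -0.182115 / -0.554810 = 0.3282

p = 0.3282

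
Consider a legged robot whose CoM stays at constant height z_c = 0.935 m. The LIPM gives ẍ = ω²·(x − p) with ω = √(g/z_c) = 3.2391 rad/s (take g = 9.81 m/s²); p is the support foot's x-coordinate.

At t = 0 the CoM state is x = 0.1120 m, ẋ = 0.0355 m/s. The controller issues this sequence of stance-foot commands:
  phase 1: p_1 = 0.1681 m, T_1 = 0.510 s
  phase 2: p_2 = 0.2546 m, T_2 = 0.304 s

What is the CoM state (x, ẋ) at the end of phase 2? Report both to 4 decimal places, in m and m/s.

phase 1: p=0.1681, T=0.510, ωT=1.651941, cosh=2.704387, sinh=2.512709; start (x,ẋ)=(0.112000, 0.035500) → end (x,ẋ)=(0.043923, -0.360588)
phase 2: p=0.2546, T=0.304, ωT=0.984686, cosh=1.525264, sinh=1.151708; start (x,ẋ)=(0.043923, -0.360588) → end (x,ẋ)=(-0.194950, -1.335922)

x = -0.1950, ẋ = -1.3359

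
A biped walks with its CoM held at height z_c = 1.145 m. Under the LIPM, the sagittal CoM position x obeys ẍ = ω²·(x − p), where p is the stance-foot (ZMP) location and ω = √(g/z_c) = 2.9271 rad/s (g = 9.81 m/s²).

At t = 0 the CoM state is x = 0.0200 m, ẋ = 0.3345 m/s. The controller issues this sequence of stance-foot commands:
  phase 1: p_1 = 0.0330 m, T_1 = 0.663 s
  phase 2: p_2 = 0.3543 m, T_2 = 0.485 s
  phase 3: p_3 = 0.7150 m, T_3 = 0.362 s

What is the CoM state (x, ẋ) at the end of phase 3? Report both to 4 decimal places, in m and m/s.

x = 2.4085, ẋ = 5.4063

phase 1: p=0.0330, T=0.663, ωT=1.940667, cosh=3.553502, sinh=3.409894; start (x,ẋ)=(0.020000, 0.334500) → end (x,ẋ)=(0.376477, 1.058892)
phase 2: p=0.3543, T=0.485, ωT=1.419643, cosh=2.188723, sinh=1.946923; start (x,ẋ)=(0.376477, 1.058892) → end (x,ẋ)=(1.107147, 2.444003)
phase 3: p=0.7150, T=0.362, ωT=1.059610, cosh=1.615918, sinh=1.269328; start (x,ẋ)=(1.107147, 2.444003) → end (x,ẋ)=(2.408512, 5.406312)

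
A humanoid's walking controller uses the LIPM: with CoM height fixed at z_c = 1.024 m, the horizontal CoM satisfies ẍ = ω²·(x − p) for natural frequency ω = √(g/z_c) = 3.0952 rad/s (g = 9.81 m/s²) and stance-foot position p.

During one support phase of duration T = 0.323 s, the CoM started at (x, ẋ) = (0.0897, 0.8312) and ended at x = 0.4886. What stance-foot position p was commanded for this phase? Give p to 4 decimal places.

p = -0.0640

ωT = 3.0952·0.323 = 0.999750; cosh(ωT) = 1.542786, sinh(ωT) = 1.174815
x(T) = p + (x₀−p)·cosh(ωT) + (ẋ₀/ω)·sinh(ωT) ⇒ p·(1 − cosh) = x(T) − x₀·cosh − (ẋ₀/ω)·sinh
numerator   = 0.4886 − (0.0897)·1.542786 − (0.8312/3.0952)·1.174815 = 0.034722
denominator = 1 − 1.542786 = -0.542786
p = 0.034722 / -0.542786 = -0.0640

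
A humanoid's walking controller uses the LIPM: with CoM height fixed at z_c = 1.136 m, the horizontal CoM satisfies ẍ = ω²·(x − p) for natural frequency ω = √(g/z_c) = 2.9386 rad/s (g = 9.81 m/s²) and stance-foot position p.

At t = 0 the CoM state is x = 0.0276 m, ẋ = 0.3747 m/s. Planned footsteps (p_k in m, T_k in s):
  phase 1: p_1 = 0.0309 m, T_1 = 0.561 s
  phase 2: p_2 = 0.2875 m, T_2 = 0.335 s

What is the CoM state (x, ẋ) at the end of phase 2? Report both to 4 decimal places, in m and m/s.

x = 0.7557, ẋ = 1.6852

phase 1: p=0.0309, T=0.561, ωT=1.648555, cosh=2.695893, sinh=2.503566; start (x,ẋ)=(0.027600, 0.374700) → end (x,ẋ)=(0.341232, 0.985873)
phase 2: p=0.2875, T=0.335, ωT=0.984431, cosh=1.524970, sinh=1.151318; start (x,ẋ)=(0.341232, 0.985873) → end (x,ẋ)=(0.755697, 1.685218)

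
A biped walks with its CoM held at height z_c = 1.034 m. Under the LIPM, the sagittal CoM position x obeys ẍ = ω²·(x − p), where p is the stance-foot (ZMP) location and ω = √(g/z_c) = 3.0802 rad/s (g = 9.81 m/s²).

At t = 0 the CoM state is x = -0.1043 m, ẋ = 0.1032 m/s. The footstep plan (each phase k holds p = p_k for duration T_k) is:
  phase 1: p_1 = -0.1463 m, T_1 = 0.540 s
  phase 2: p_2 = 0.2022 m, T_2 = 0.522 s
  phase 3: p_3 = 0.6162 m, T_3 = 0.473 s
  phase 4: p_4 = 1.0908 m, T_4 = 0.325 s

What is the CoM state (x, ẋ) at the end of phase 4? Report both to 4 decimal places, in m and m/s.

x = -0.6254, ẋ = -4.6217

phase 1: p=-0.1463, T=0.540, ωT=1.663308, cosh=2.733124, sinh=2.543613; start (x,ẋ)=(-0.104300, 0.103200) → end (x,ẋ)=(0.053713, 0.611122)
phase 2: p=0.2022, T=0.522, ωT=1.607864, cosh=2.596227, sinh=2.395912; start (x,ẋ)=(0.053713, 0.611122) → end (x,ẋ)=(0.292051, 0.490795)
phase 3: p=0.6162, T=0.473, ωT=1.456935, cosh=2.262865, sinh=2.029915; start (x,ẋ)=(0.292051, 0.490795) → end (x,ẋ)=(0.206139, -0.916152)
phase 4: p=1.0908, T=0.325, ωT=1.001065, cosh=1.544333, sinh=1.176845; start (x,ẋ)=(0.206139, -0.916152) → end (x,ẋ)=(-0.625443, -4.621668)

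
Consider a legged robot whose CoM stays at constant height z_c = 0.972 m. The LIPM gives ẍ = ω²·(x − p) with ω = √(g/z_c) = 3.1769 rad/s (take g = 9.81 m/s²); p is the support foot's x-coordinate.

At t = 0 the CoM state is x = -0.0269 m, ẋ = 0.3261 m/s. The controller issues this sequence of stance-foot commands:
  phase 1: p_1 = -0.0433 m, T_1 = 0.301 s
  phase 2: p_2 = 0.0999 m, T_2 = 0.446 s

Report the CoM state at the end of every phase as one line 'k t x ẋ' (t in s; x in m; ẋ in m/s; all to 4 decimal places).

phase 1: p=-0.0433, T=0.301, ωT=0.956247, cosh=1.493123, sinh=1.108790; start (x,ẋ)=(-0.026900, 0.326100) → end (x,ẋ)=(0.095001, 0.544677)
phase 2: p=0.0999, T=0.446, ωT=1.416897, cosh=2.183385, sinh=1.940920; start (x,ẋ)=(0.095001, 0.544677) → end (x,ẋ)=(0.421973, 1.159034)

1 0.3010 0.0950 0.5447
2 0.7470 0.4220 1.1590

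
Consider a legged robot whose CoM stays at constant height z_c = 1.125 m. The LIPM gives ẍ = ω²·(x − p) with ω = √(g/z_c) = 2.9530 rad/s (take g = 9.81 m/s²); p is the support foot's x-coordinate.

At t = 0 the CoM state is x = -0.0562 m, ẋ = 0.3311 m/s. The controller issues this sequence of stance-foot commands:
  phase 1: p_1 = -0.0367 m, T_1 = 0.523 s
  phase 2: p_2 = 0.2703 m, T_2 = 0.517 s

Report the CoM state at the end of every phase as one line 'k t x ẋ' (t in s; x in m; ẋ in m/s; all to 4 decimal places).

phase 1: p=-0.0367, T=0.523, ωT=1.544419, cosh=2.449342, sinh=2.235906; start (x,ẋ)=(-0.056200, 0.331100) → end (x,ẋ)=(0.166235, 0.682226)
phase 2: p=0.2703, T=0.517, ωT=1.526701, cosh=2.410109, sinh=2.192858; start (x,ẋ)=(0.166235, 0.682226) → end (x,ẋ)=(0.526104, 0.970365)

1 0.5230 0.1662 0.6822
2 1.0400 0.5261 0.9704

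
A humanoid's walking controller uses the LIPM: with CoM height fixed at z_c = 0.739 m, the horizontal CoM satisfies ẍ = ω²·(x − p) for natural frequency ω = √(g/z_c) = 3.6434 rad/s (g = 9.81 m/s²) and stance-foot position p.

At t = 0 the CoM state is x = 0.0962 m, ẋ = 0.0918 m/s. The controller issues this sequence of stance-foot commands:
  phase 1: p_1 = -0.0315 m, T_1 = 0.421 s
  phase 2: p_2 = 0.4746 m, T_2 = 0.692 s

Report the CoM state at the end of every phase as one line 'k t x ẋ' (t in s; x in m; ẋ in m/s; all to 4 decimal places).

phase 1: p=-0.0315, T=0.421, ωT=1.533871, cosh=2.425895, sinh=2.210196; start (x,ẋ)=(0.096200, 0.091800) → end (x,ẋ)=(0.333975, 1.251018)
phase 2: p=0.4746, T=0.692, ωT=2.521233, cosh=6.262144, sinh=6.181784; start (x,ẋ)=(0.333975, 1.251018) → end (x,ẋ)=(1.716599, 4.666805)

1 0.4210 0.3340 1.2510
2 1.1130 1.7166 4.6668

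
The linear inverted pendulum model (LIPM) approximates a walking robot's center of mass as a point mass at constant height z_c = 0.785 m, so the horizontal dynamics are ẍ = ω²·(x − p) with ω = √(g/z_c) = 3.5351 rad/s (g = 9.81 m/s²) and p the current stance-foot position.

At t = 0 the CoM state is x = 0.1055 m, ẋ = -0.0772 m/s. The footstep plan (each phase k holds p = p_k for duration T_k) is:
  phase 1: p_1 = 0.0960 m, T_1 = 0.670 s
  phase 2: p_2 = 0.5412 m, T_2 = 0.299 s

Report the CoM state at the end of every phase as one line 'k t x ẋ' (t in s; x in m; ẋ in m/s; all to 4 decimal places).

phase 1: p=0.0960, T=0.670, ωT=2.368517, cosh=5.387580, sinh=5.293960; start (x,ẋ)=(0.105500, -0.077200) → end (x,ẋ)=(0.031572, -0.238132)
phase 2: p=0.5412, T=0.299, ωT=1.056995, cosh=1.612604, sinh=1.265106; start (x,ẋ)=(0.031572, -0.238132) → end (x,ẋ)=(-0.365849, -2.663210)

1 0.6700 0.0316 -0.2381
2 0.9690 -0.3658 -2.6632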